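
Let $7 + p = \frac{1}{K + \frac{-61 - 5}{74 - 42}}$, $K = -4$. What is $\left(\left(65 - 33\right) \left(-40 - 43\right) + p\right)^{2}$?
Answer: $\frac{66732838929}{9409} \approx 7.0924 \cdot 10^{6}$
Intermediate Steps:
$p = - \frac{695}{97}$ ($p = -7 + \frac{1}{-4 + \frac{-61 - 5}{74 - 42}} = -7 + \frac{1}{-4 - \frac{66}{32}} = -7 + \frac{1}{-4 - \frac{33}{16}} = -7 + \frac{1}{- \frac{97}{16}} = -7 - \frac{16}{97} = - \frac{695}{97} \approx -7.1649$)
$\left(\left(65 - 33\right) \left(-40 - 43\right) + p\right)^{2} = \left(\left(65 - 33\right) \left(-40 - 43\right) - \frac{695}{97}\right)^{2} = \left(32 \left(-83\right) - \frac{695}{97}\right)^{2} = \left(-2656 - \frac{695}{97}\right)^{2} = \left(- \frac{258327}{97}\right)^{2} = \frac{66732838929}{9409}$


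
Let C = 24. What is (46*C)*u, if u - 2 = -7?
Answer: -5520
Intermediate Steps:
u = -5 (u = 2 - 7 = -5)
(46*C)*u = (46*24)*(-5) = 1104*(-5) = -5520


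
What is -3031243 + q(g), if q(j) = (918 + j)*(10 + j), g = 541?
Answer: -2227334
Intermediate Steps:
q(j) = (10 + j)*(918 + j)
-3031243 + q(g) = -3031243 + (9180 + 541² + 928*541) = -3031243 + (9180 + 292681 + 502048) = -3031243 + 803909 = -2227334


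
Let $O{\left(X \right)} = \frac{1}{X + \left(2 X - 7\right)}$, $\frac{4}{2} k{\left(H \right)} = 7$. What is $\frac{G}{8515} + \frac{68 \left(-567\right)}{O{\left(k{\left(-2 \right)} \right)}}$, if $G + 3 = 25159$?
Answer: $- \frac{1149040034}{8515} \approx -1.3494 \cdot 10^{5}$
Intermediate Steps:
$k{\left(H \right)} = \frac{7}{2}$ ($k{\left(H \right)} = \frac{1}{2} \cdot 7 = \frac{7}{2}$)
$G = 25156$ ($G = -3 + 25159 = 25156$)
$O{\left(X \right)} = \frac{1}{-7 + 3 X}$ ($O{\left(X \right)} = \frac{1}{X + \left(-7 + 2 X\right)} = \frac{1}{-7 + 3 X}$)
$\frac{G}{8515} + \frac{68 \left(-567\right)}{O{\left(k{\left(-2 \right)} \right)}} = \frac{25156}{8515} + \frac{68 \left(-567\right)}{\frac{1}{-7 + 3 \cdot \frac{7}{2}}} = 25156 \cdot \frac{1}{8515} - \frac{38556}{\frac{1}{-7 + \frac{21}{2}}} = \frac{25156}{8515} - \frac{38556}{\frac{1}{\frac{7}{2}}} = \frac{25156}{8515} - \frac{38556}{\frac{2}{7}} = \frac{25156}{8515} - 134946 = - \frac{1149040034}{8515}$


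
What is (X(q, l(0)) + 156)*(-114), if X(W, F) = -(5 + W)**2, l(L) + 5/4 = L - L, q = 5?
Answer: -6384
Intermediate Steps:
l(L) = -5/4 (l(L) = -5/4 + (L - L) = -5/4 + 0 = -5/4)
(X(q, l(0)) + 156)*(-114) = (-(5 + 5)**2 + 156)*(-114) = (-1*10**2 + 156)*(-114) = (-1*100 + 156)*(-114) = (-100 + 156)*(-114) = 56*(-114) = -6384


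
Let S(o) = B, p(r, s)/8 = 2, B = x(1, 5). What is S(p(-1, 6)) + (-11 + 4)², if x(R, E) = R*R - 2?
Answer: 48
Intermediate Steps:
x(R, E) = -2 + R² (x(R, E) = R² - 2 = -2 + R²)
B = -1 (B = -2 + 1² = -2 + 1 = -1)
p(r, s) = 16 (p(r, s) = 8*2 = 16)
S(o) = -1
S(p(-1, 6)) + (-11 + 4)² = -1 + (-11 + 4)² = -1 + (-7)² = -1 + 49 = 48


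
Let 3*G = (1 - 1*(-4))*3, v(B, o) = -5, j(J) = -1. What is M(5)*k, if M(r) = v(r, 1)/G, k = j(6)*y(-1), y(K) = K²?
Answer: 1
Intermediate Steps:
k = -1 (k = -1*(-1)² = -1*1 = -1)
G = 5 (G = ((1 - 1*(-4))*3)/3 = ((1 + 4)*3)/3 = (5*3)/3 = (⅓)*15 = 5)
M(r) = -1 (M(r) = -5/5 = -5*⅕ = -1)
M(5)*k = -1*(-1) = 1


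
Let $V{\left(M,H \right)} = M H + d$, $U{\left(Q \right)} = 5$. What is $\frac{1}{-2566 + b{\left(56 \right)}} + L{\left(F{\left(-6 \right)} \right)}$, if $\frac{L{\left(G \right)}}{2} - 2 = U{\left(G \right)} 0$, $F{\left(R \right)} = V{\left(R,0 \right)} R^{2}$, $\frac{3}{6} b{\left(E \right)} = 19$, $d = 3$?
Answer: $\frac{10111}{2528} \approx 3.9996$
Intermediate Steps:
$b{\left(E \right)} = 38$ ($b{\left(E \right)} = 2 \cdot 19 = 38$)
$V{\left(M,H \right)} = 3 + H M$ ($V{\left(M,H \right)} = M H + 3 = H M + 3 = 3 + H M$)
$F{\left(R \right)} = 3 R^{2}$ ($F{\left(R \right)} = \left(3 + 0 R\right) R^{2} = \left(3 + 0\right) R^{2} = 3 R^{2}$)
$L{\left(G \right)} = 4$ ($L{\left(G \right)} = 4 + 2 \cdot 5 \cdot 0 = 4 + 2 \cdot 0 = 4 + 0 = 4$)
$\frac{1}{-2566 + b{\left(56 \right)}} + L{\left(F{\left(-6 \right)} \right)} = \frac{1}{-2566 + 38} + 4 = \frac{1}{-2528} + 4 = - \frac{1}{2528} + 4 = \frac{10111}{2528}$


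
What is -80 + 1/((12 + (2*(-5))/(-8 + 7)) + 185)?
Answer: -16559/207 ≈ -79.995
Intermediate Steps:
-80 + 1/((12 + (2*(-5))/(-8 + 7)) + 185) = -80 + 1/((12 - 10/(-1)) + 185) = -80 + 1/((12 - 1*(-10)) + 185) = -80 + 1/((12 + 10) + 185) = -80 + 1/(22 + 185) = -80 + 1/207 = -16559/207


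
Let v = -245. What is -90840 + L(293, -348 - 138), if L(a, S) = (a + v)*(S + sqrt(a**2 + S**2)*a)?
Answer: -114168 + 14064*sqrt(322045) ≈ 7.8670e+6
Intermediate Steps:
L(a, S) = (-245 + a)*(S + a*sqrt(S**2 + a**2)) (L(a, S) = (a - 245)*(S + sqrt(a**2 + S**2)*a) = (-245 + a)*(S + sqrt(S**2 + a**2)*a) = (-245 + a)*(S + a*sqrt(S**2 + a**2)))
-90840 + L(293, -348 - 138) = -90840 + (-245*(-348 - 138) + (-348 - 138)*293 + 293**2*sqrt((-348 - 138)**2 + 293**2) - 245*293*sqrt((-348 - 138)**2 + 293**2)) = -90840 + (-245*(-486) - 486*293 + 85849*sqrt((-486)**2 + 85849) - 245*293*sqrt((-486)**2 + 85849)) = -90840 + (119070 - 142398 + 85849*sqrt(236196 + 85849) - 245*293*sqrt(236196 + 85849)) = -90840 + (119070 - 142398 + 85849*sqrt(322045) - 245*293*sqrt(322045)) = -90840 + (119070 - 142398 + 85849*sqrt(322045) - 71785*sqrt(322045)) = -90840 + (-23328 + 14064*sqrt(322045)) = -114168 + 14064*sqrt(322045)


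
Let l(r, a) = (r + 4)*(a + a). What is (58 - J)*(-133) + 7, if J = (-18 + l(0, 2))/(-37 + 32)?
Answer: -38269/5 ≈ -7653.8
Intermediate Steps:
l(r, a) = 2*a*(4 + r) (l(r, a) = (4 + r)*(2*a) = 2*a*(4 + r))
J = ⅖ (J = (-18 + 2*2*(4 + 0))/(-37 + 32) = (-18 + 2*2*4)/(-5) = (-18 + 16)*(-⅕) = -2*(-⅕) = ⅖ ≈ 0.40000)
(58 - J)*(-133) + 7 = (58 - 1*⅖)*(-133) + 7 = (58 - ⅖)*(-133) + 7 = (288/5)*(-133) + 7 = -38304/5 + 7 = -38269/5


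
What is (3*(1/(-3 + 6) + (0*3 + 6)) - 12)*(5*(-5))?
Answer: -175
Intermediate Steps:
(3*(1/(-3 + 6) + (0*3 + 6)) - 12)*(5*(-5)) = (3*(1/3 + (0 + 6)) - 12)*(-25) = (3*(⅓ + 6) - 12)*(-25) = (3*(19/3) - 12)*(-25) = (19 - 12)*(-25) = 7*(-25) = -175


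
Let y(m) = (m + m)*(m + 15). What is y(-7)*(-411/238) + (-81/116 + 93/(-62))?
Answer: 377073/1972 ≈ 191.21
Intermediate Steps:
y(m) = 2*m*(15 + m) (y(m) = (2*m)*(15 + m) = 2*m*(15 + m))
y(-7)*(-411/238) + (-81/116 + 93/(-62)) = (2*(-7)*(15 - 7))*(-411/238) + (-81/116 + 93/(-62)) = (2*(-7)*8)*(-411*1/238) + (-81*1/116 + 93*(-1/62)) = -112*(-411/238) + (-81/116 - 3/2) = 3288/17 - 255/116 = 377073/1972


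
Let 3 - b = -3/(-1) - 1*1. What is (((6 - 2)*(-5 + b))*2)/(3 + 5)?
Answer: -4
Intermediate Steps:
b = 1 (b = 3 - (-3/(-1) - 1*1) = 3 - (-3*(-1) - 1) = 3 - (3 - 1) = 3 - 1*2 = 3 - 2 = 1)
(((6 - 2)*(-5 + b))*2)/(3 + 5) = (((6 - 2)*(-5 + 1))*2)/(3 + 5) = ((4*(-4))*2)/8 = -16*2*(1/8) = -32*1/8 = -4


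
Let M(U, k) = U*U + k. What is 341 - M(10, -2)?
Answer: 243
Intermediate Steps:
M(U, k) = k + U**2 (M(U, k) = U**2 + k = k + U**2)
341 - M(10, -2) = 341 - (-2 + 10**2) = 341 - (-2 + 100) = 341 - 1*98 = 341 - 98 = 243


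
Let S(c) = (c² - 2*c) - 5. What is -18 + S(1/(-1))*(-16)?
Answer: 14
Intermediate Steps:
S(c) = -5 + c² - 2*c
-18 + S(1/(-1))*(-16) = -18 + (-5 + (1/(-1))² - 2/(-1))*(-16) = -18 + (-5 + (-1)² - 2*(-1))*(-16) = -18 + (-5 + 1 + 2)*(-16) = -18 - 2*(-16) = -18 + 32 = 14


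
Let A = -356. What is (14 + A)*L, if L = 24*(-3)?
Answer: 24624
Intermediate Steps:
L = -72
(14 + A)*L = (14 - 356)*(-72) = -342*(-72) = 24624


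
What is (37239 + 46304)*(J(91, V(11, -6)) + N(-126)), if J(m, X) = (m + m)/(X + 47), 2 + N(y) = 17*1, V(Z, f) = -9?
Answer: 1653272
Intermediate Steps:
N(y) = 15 (N(y) = -2 + 17*1 = -2 + 17 = 15)
J(m, X) = 2*m/(47 + X) (J(m, X) = (2*m)/(47 + X) = 2*m/(47 + X))
(37239 + 46304)*(J(91, V(11, -6)) + N(-126)) = (37239 + 46304)*(2*91/(47 - 9) + 15) = 83543*(2*91/38 + 15) = 83543*(2*91*(1/38) + 15) = 83543*(91/19 + 15) = 83543*(376/19) = 1653272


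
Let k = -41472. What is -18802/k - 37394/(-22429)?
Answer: 986257013/465087744 ≈ 2.1206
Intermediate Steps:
-18802/k - 37394/(-22429) = -18802/(-41472) - 37394/(-22429) = -18802*(-1/41472) - 37394*(-1/22429) = 9401/20736 + 37394/22429 = 986257013/465087744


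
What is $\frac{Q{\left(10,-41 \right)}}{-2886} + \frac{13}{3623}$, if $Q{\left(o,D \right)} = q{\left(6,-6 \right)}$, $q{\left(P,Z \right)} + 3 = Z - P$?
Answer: $\frac{30621}{3485326} \approx 0.0087857$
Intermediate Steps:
$q{\left(P,Z \right)} = -3 + Z - P$ ($q{\left(P,Z \right)} = -3 - \left(P - Z\right) = -3 + Z - P$)
$Q{\left(o,D \right)} = -15$ ($Q{\left(o,D \right)} = -3 - 6 - 6 = -15$)
$\frac{Q{\left(10,-41 \right)}}{-2886} + \frac{13}{3623} = - \frac{15}{-2886} + \frac{13}{3623} = \left(-15\right) \left(- \frac{1}{2886}\right) + 13 \cdot \frac{1}{3623} = \frac{5}{962} + \frac{13}{3623} = \frac{30621}{3485326}$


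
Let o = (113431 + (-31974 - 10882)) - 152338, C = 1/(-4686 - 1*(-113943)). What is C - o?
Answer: 8933180092/109257 ≈ 81763.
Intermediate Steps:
C = 1/109257 (C = 1/(-4686 + 113943) = 1/109257 ≈ 9.1527e-6)
o = -81763 (o = (113431 - 42856) - 152338 = 70575 - 152338 = -81763)
C - o = 1/109257 - 1*(-81763) = 1/109257 + 81763 = 8933180092/109257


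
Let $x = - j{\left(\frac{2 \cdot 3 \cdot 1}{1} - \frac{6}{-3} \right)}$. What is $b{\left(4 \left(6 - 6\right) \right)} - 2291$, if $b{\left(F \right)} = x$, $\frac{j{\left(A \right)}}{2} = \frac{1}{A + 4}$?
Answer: $- \frac{13747}{6} \approx -2291.2$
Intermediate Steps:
$j{\left(A \right)} = \frac{2}{4 + A}$ ($j{\left(A \right)} = \frac{2}{A + 4} = \frac{2}{4 + A}$)
$x = - \frac{1}{6}$ ($x = - \frac{2}{4 - \left(-2 - \frac{2 \cdot 3 \cdot 1}{1}\right)} = - \frac{2}{4 - \left(-2 - 6 \cdot 1 \cdot 1\right)} = - \frac{2}{4 + \left(6 \cdot 1 + 2\right)} = - \frac{2}{4 + \left(6 + 2\right)} = - \frac{2}{4 + 8} = - \frac{2}{12} = \left(-1\right) \frac{1}{6} = - \frac{1}{6} \approx -0.16667$)
$b{\left(F \right)} = - \frac{1}{6}$
$b{\left(4 \left(6 - 6\right) \right)} - 2291 = - \frac{1}{6} - 2291 = - \frac{13747}{6}$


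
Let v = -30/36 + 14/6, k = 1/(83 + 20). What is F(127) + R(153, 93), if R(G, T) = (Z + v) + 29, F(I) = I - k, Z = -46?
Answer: 22967/206 ≈ 111.49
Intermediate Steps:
k = 1/103 ≈ 0.0097087
F(I) = -1/103 + I (F(I) = I - 1*1/103 = I - 1/103 = -1/103 + I)
v = 3/2 (v = -30*1/36 + 14*(⅙) = -⅚ + 7/3 = 3/2 ≈ 1.5000)
R(G, T) = -31/2 (R(G, T) = (-46 + 3/2) + 29 = -89/2 + 29 = -31/2)
F(127) + R(153, 93) = (-1/103 + 127) - 31/2 = 13080/103 - 31/2 = 22967/206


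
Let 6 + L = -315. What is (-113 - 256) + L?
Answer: -690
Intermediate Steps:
L = -321 (L = -6 - 315 = -321)
(-113 - 256) + L = (-113 - 256) - 321 = -369 - 321 = -690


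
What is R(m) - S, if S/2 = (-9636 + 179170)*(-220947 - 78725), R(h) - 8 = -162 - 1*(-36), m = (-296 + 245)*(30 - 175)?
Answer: 101609185578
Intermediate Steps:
m = 7395 (m = -51*(-145) = 7395)
R(h) = -118 (R(h) = 8 + (-162 - 1*(-36)) = 8 + (-162 + 36) = 8 - 126 = -118)
S = -101609185696 (S = 2*((-9636 + 179170)*(-220947 - 78725)) = 2*(169534*(-299672)) = 2*(-50804592848) = -101609185696)
R(m) - S = -118 - 1*(-101609185696) = -118 + 101609185696 = 101609185578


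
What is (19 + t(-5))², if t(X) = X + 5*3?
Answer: 841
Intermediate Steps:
t(X) = 15 + X (t(X) = X + 15 = 15 + X)
(19 + t(-5))² = (19 + (15 - 5))² = (19 + 10)² = 29² = 841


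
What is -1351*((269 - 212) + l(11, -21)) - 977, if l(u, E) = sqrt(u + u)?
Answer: -77984 - 1351*sqrt(22) ≈ -84321.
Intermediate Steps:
l(u, E) = sqrt(2)*sqrt(u) (l(u, E) = sqrt(2*u) = sqrt(2)*sqrt(u))
-1351*((269 - 212) + l(11, -21)) - 977 = -1351*((269 - 212) + sqrt(2)*sqrt(11)) - 977 = -1351*(57 + sqrt(22)) - 977 = (-77007 - 1351*sqrt(22)) - 977 = -77984 - 1351*sqrt(22)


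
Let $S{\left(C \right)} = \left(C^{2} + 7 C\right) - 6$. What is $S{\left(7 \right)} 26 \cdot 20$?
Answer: $47840$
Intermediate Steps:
$S{\left(C \right)} = -6 + C^{2} + 7 C$
$S{\left(7 \right)} 26 \cdot 20 = \left(-6 + 7^{2} + 7 \cdot 7\right) 26 \cdot 20 = \left(-6 + 49 + 49\right) 26 \cdot 20 = 92 \cdot 26 \cdot 20 = 2392 \cdot 20 = 47840$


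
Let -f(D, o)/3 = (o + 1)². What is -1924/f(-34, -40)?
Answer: 148/351 ≈ 0.42165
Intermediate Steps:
f(D, o) = -3*(1 + o)² (f(D, o) = -3*(o + 1)² = -3*(1 + o)²)
-1924/f(-34, -40) = -1924*(-1/(3*(1 - 40)²)) = -1924/((-3*(-39)²)) = -1924/((-3*1521)) = -1924/(-4563) = -1924*(-1/4563) = 148/351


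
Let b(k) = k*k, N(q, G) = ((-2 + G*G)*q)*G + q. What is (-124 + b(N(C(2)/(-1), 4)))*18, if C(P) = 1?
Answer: 56250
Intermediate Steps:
N(q, G) = q + G*q*(-2 + G²) (N(q, G) = ((-2 + G²)*q)*G + q = (q*(-2 + G²))*G + q = G*q*(-2 + G²) + q = q + G*q*(-2 + G²))
b(k) = k²
(-124 + b(N(C(2)/(-1), 4)))*18 = (-124 + ((1/(-1))*(1 + 4³ - 2*4))²)*18 = (-124 + ((1*(-1))*(1 + 64 - 8))²)*18 = (-124 + (-1*57)²)*18 = (-124 + (-57)²)*18 = (-124 + 3249)*18 = 3125*18 = 56250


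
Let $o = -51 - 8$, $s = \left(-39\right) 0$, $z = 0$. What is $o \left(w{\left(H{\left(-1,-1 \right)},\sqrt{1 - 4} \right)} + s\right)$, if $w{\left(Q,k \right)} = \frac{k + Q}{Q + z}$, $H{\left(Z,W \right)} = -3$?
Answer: $-59 + \frac{59 i \sqrt{3}}{3} \approx -59.0 + 34.064 i$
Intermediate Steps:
$w{\left(Q,k \right)} = \frac{Q + k}{Q}$ ($w{\left(Q,k \right)} = \frac{k + Q}{Q + 0} = \frac{Q + k}{Q}$)
$s = 0$
$o = -59$ ($o = -51 - 8 = -59$)
$o \left(w{\left(H{\left(-1,-1 \right)},\sqrt{1 - 4} \right)} + s\right) = - 59 \left(\frac{-3 + \sqrt{1 - 4}}{-3} + 0\right) = - 59 \left(- \frac{-3 + \sqrt{-3}}{3} + 0\right) = - 59 \left(- \frac{-3 + i \sqrt{3}}{3} + 0\right) = - 59 \left(\left(1 - \frac{i \sqrt{3}}{3}\right) + 0\right) = - 59 \left(1 - \frac{i \sqrt{3}}{3}\right) = -59 + \frac{59 i \sqrt{3}}{3}$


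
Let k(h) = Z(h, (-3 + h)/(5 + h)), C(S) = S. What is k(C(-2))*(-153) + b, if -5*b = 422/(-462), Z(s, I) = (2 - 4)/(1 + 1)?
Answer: 176926/1155 ≈ 153.18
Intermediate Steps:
Z(s, I) = -1 (Z(s, I) = -2/2 = -2*½ = -1)
k(h) = -1
b = 211/1155 (b = -422/(5*(-462)) = -422*(-1)/(5*462) = -⅕*(-211/231) = 211/1155 ≈ 0.18268)
k(C(-2))*(-153) + b = -1*(-153) + 211/1155 = 153 + 211/1155 = 176926/1155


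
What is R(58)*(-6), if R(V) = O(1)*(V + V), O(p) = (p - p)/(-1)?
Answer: 0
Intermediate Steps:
O(p) = 0 (O(p) = 0*(-1) = 0)
R(V) = 0 (R(V) = 0*(V + V) = 0*(2*V) = 0)
R(58)*(-6) = 0*(-6) = 0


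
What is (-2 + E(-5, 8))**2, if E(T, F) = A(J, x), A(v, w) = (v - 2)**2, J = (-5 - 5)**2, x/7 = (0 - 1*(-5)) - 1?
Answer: 92198404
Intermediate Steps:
x = 28 (x = 7*((0 - 1*(-5)) - 1) = 7*((0 + 5) - 1) = 7*(5 - 1) = 7*4 = 28)
J = 100 (J = (-10)**2 = 100)
A(v, w) = (-2 + v)**2
E(T, F) = 9604 (E(T, F) = (-2 + 100)**2 = 98**2 = 9604)
(-2 + E(-5, 8))**2 = (-2 + 9604)**2 = 9602**2 = 92198404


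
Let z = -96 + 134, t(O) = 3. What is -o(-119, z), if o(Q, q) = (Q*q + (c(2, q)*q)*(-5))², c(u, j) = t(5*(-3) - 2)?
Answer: -25928464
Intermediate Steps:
c(u, j) = 3
z = 38
o(Q, q) = (-15*q + Q*q)² (o(Q, q) = (Q*q + (3*q)*(-5))² = (Q*q - 15*q)² = (-15*q + Q*q)²)
-o(-119, z) = -38²*(-15 - 119)² = -1444*(-134)² = -1444*17956 = -1*25928464 = -25928464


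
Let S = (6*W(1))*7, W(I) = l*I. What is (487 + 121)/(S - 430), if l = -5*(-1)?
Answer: -152/55 ≈ -2.7636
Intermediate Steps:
l = 5
W(I) = 5*I
S = 210 (S = (6*(5*1))*7 = (6*5)*7 = 30*7 = 210)
(487 + 121)/(S - 430) = (487 + 121)/(210 - 430) = 608/(-220) = 608*(-1/220) = -152/55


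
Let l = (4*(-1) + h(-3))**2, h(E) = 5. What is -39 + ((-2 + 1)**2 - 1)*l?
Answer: -39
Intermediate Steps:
l = 1 (l = (4*(-1) + 5)**2 = (-4 + 5)**2 = 1**2 = 1)
-39 + ((-2 + 1)**2 - 1)*l = -39 + ((-2 + 1)**2 - 1)*1 = -39 + ((-1)**2 - 1)*1 = -39 + (1 - 1)*1 = -39 + 0*1 = -39 + 0 = -39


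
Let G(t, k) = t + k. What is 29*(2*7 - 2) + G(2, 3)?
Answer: 353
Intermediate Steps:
G(t, k) = k + t
29*(2*7 - 2) + G(2, 3) = 29*(2*7 - 2) + (3 + 2) = 29*(14 - 2) + 5 = 29*12 + 5 = 348 + 5 = 353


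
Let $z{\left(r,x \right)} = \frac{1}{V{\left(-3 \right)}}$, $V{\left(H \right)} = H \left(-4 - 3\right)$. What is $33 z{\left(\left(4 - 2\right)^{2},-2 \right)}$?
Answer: $\frac{11}{7} \approx 1.5714$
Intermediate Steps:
$V{\left(H \right)} = - 7 H$ ($V{\left(H \right)} = H \left(-7\right) = - 7 H$)
$z{\left(r,x \right)} = \frac{1}{21}$ ($z{\left(r,x \right)} = \frac{1}{\left(-7\right) \left(-3\right)} = \frac{1}{21}$)
$33 z{\left(\left(4 - 2\right)^{2},-2 \right)} = 33 \cdot \frac{1}{21} = \frac{11}{7}$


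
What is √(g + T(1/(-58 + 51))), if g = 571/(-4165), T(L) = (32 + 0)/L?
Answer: I*√79350135/595 ≈ 14.971*I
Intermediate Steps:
T(L) = 32/L
g = -571/4165 (g = 571*(-1/4165) = -571/4165 ≈ -0.13709)
√(g + T(1/(-58 + 51))) = √(-571/4165 + 32/(1/(-58 + 51))) = √(-571/4165 + 32/(1/(-7))) = √(-571/4165 + 32/(-⅐)) = √(-571/4165 + 32*(-7)) = √(-571/4165 - 224) = √(-933531/4165) = I*√79350135/595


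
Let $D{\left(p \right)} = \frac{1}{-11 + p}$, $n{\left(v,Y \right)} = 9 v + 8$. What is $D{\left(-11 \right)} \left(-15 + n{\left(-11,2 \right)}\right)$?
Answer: $\frac{53}{11} \approx 4.8182$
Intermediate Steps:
$n{\left(v,Y \right)} = 8 + 9 v$
$D{\left(-11 \right)} \left(-15 + n{\left(-11,2 \right)}\right) = \frac{-15 + \left(8 + 9 \left(-11\right)\right)}{-11 - 11} = \frac{-15 + \left(8 - 99\right)}{-22} = - \frac{-15 - 91}{22} = \left(- \frac{1}{22}\right) \left(-106\right) = \frac{53}{11}$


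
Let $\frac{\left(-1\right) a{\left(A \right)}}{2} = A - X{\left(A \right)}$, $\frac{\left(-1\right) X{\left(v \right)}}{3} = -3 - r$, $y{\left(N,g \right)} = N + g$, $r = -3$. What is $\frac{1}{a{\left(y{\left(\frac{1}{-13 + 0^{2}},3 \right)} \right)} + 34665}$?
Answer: $\frac{13}{450569} \approx 2.8852 \cdot 10^{-5}$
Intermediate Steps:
$X{\left(v \right)} = 0$ ($X{\left(v \right)} = - 3 \left(-3 - -3\right) = - 3 \left(-3 + 3\right) = \left(-3\right) 0 = 0$)
$a{\left(A \right)} = - 2 A$ ($a{\left(A \right)} = - 2 \left(A - 0\right) = - 2 \left(A + 0\right) = - 2 A$)
$\frac{1}{a{\left(y{\left(\frac{1}{-13 + 0^{2}},3 \right)} \right)} + 34665} = \frac{1}{- 2 \left(\frac{1}{-13 + 0^{2}} + 3\right) + 34665} = \frac{1}{- 2 \left(\frac{1}{-13 + 0} + 3\right) + 34665} = \frac{1}{- 2 \left(\frac{1}{-13} + 3\right) + 34665} = \frac{1}{- 2 \left(- \frac{1}{13} + 3\right) + 34665} = \frac{1}{\left(-2\right) \frac{38}{13} + 34665} = \frac{1}{- \frac{76}{13} + 34665} = \frac{1}{\frac{450569}{13}} = \frac{13}{450569}$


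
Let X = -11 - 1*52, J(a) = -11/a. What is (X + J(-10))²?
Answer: 383161/100 ≈ 3831.6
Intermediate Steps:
X = -63 (X = -11 - 52 = -63)
(X + J(-10))² = (-63 - 11/(-10))² = (-63 - 11*(-⅒))² = (-63 + 11/10)² = (-619/10)² = 383161/100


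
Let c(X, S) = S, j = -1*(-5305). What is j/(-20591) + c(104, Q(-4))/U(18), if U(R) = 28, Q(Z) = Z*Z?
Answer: 45229/144137 ≈ 0.31379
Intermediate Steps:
Q(Z) = Z**2
j = 5305
j/(-20591) + c(104, Q(-4))/U(18) = 5305/(-20591) + (-4)**2/28 = 5305*(-1/20591) + 16*(1/28) = -5305/20591 + 4/7 = 45229/144137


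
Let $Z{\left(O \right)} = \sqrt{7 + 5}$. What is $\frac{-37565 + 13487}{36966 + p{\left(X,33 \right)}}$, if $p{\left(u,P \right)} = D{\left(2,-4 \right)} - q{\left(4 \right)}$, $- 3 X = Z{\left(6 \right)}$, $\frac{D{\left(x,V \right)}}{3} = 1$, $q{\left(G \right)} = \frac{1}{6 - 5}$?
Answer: $- \frac{12039}{18484} \approx -0.65132$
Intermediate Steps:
$q{\left(G \right)} = 1$ ($q{\left(G \right)} = 1^{-1} = 1$)
$D{\left(x,V \right)} = 3$ ($D{\left(x,V \right)} = 3 \cdot 1 = 3$)
$Z{\left(O \right)} = 2 \sqrt{3}$ ($Z{\left(O \right)} = \sqrt{12} = 2 \sqrt{3}$)
$X = - \frac{2 \sqrt{3}}{3} \approx -1.1547$
$p{\left(u,P \right)} = 2$ ($p{\left(u,P \right)} = 3 - 1 = 2$)
$\frac{-37565 + 13487}{36966 + p{\left(X,33 \right)}} = \frac{-37565 + 13487}{36966 + 2} = - \frac{24078}{36968} = \left(-24078\right) \frac{1}{36968} = - \frac{12039}{18484}$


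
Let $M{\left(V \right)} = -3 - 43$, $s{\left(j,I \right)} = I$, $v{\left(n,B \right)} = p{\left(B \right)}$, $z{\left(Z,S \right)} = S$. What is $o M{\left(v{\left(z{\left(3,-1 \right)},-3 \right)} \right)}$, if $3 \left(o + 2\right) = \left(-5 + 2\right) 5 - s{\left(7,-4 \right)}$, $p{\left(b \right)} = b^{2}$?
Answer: $\frac{782}{3} \approx 260.67$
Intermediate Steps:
$v{\left(n,B \right)} = B^{2}$
$M{\left(V \right)} = -46$ ($M{\left(V \right)} = -3 - 43 = -46$)
$o = - \frac{17}{3}$ ($o = -2 + \frac{\left(-5 + 2\right) 5 - -4}{3} = -2 + \frac{\left(-3\right) 5 + 4}{3} = -2 + \frac{-15 + 4}{3} = -2 + \frac{1}{3} \left(-11\right) = -2 - \frac{11}{3} = - \frac{17}{3} \approx -5.6667$)
$o M{\left(v{\left(z{\left(3,-1 \right)},-3 \right)} \right)} = \left(- \frac{17}{3}\right) \left(-46\right) = \frac{782}{3}$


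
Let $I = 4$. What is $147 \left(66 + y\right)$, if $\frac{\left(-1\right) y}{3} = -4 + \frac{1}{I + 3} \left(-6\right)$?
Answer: $11844$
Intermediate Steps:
$y = \frac{102}{7}$ ($y = - 3 \left(-4 + \frac{1}{4 + 3} \left(-6\right)\right) = - 3 \left(-4 + \frac{1}{7} \left(-6\right)\right) = - 3 \left(-4 - \frac{6}{7}\right) = \left(-3\right) \left(- \frac{34}{7}\right) = \frac{102}{7} \approx 14.571$)
$147 \left(66 + y\right) = 147 \left(66 + \frac{102}{7}\right) = 147 \cdot \frac{564}{7} = 11844$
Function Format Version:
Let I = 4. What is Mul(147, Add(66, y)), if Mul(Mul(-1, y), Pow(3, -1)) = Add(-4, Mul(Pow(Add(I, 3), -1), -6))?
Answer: 11844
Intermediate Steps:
y = Rational(102, 7) (y = Mul(-3, Add(-4, Mul(Pow(Add(4, 3), -1), -6))) = Mul(-3, Add(-4, Mul(Pow(7, -1), -6))) = Mul(-3, Add(-4, Mul(Rational(1, 7), -6))) = Mul(-3, Add(-4, Rational(-6, 7))) = Mul(-3, Rational(-34, 7)) = Rational(102, 7) ≈ 14.571)
Mul(147, Add(66, y)) = Mul(147, Add(66, Rational(102, 7))) = Mul(147, Rational(564, 7)) = 11844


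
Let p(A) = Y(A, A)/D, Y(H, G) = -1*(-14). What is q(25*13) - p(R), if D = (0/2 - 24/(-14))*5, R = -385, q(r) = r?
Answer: 9701/30 ≈ 323.37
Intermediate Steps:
Y(H, G) = 14
D = 60/7 (D = (0*(½) - 24*(-1/14))*5 = (0 + 12/7)*5 = (12/7)*5 = 60/7 ≈ 8.5714)
p(A) = 49/30 (p(A) = 14/(60/7) = 14*(7/60) = 49/30)
q(25*13) - p(R) = 25*13 - 1*49/30 = 325 - 49/30 = 9701/30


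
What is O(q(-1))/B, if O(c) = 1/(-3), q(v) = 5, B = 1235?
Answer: -1/3705 ≈ -0.00026991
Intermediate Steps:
O(c) = -1/3
O(q(-1))/B = -1/3/1235 = -1/3*1/1235 = -1/3705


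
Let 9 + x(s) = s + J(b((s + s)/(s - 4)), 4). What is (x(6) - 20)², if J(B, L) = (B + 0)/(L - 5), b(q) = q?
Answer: 841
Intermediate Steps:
J(B, L) = B/(-5 + L)
x(s) = -9 + s - 2*s/(-4 + s) (x(s) = -9 + (s + ((s + s)/(s - 4))/(-5 + 4)) = -9 + (s + ((2*s)/(-4 + s))/(-1)) = -9 + (s + (2*s/(-4 + s))*(-1)) = -9 + (s - 2*s/(-4 + s)) = -9 + s - 2*s/(-4 + s))
(x(6) - 20)² = ((36 + 6² - 15*6)/(-4 + 6) - 20)² = ((36 + 36 - 90)/2 - 20)² = ((½)*(-18) - 20)² = (-9 - 20)² = (-29)² = 841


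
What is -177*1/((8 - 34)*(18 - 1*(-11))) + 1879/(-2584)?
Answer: -479699/974168 ≈ -0.49242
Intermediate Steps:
-177*1/((8 - 34)*(18 - 1*(-11))) + 1879/(-2584) = -177*(-1/(26*(18 + 11))) + 1879*(-1/2584) = -177/((-26*29)) - 1879/2584 = -177/(-754) - 1879/2584 = -177*(-1/754) - 1879/2584 = 177/754 - 1879/2584 = -479699/974168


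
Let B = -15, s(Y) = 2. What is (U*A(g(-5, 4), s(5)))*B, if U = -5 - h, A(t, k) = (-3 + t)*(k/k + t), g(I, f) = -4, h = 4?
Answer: 2835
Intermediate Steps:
A(t, k) = (1 + t)*(-3 + t) (A(t, k) = (-3 + t)*(1 + t) = (1 + t)*(-3 + t))
U = -9 (U = -5 - 1*4 = -5 - 4 = -9)
(U*A(g(-5, 4), s(5)))*B = -9*(-3 + (-4)**2 - 2*(-4))*(-15) = -9*(-3 + 16 + 8)*(-15) = -9*21*(-15) = -189*(-15) = 2835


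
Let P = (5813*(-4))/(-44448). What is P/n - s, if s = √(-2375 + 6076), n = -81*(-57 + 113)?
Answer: -5813/50404032 - √3701 ≈ -60.836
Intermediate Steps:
n = -4536 (n = -81*56 = -4536)
s = √3701 ≈ 60.836
P = 5813/11112 (P = -23252*(-1/44448) = 5813/11112 ≈ 0.52313)
P/n - s = (5813/11112)/(-4536) - √3701 = (5813/11112)*(-1/4536) - √3701 = -5813/50404032 - √3701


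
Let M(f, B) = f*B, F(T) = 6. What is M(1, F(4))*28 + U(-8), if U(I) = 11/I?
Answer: 1333/8 ≈ 166.63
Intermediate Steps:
M(f, B) = B*f
M(1, F(4))*28 + U(-8) = (6*1)*28 + 11/(-8) = 6*28 + 11*(-1/8) = 168 - 11/8 = 1333/8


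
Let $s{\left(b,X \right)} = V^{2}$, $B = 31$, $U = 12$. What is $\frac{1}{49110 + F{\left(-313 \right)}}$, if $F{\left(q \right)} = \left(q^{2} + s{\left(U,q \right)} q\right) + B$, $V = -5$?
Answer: $\frac{1}{139285} \approx 7.1795 \cdot 10^{-6}$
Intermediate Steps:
$s{\left(b,X \right)} = 25$ ($s{\left(b,X \right)} = \left(-5\right)^{2} = 25$)
$F{\left(q \right)} = 31 + q^{2} + 25 q$ ($F{\left(q \right)} = \left(q^{2} + 25 q\right) + 31 = 31 + q^{2} + 25 q$)
$\frac{1}{49110 + F{\left(-313 \right)}} = \frac{1}{49110 + \left(31 + \left(-313\right)^{2} + 25 \left(-313\right)\right)} = \frac{1}{49110 + \left(31 + 97969 - 7825\right)} = \frac{1}{49110 + 90175} = \frac{1}{139285}$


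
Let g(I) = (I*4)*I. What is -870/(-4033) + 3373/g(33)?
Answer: 17393029/17567748 ≈ 0.99005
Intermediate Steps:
g(I) = 4*I² (g(I) = (4*I)*I = 4*I²)
-870/(-4033) + 3373/g(33) = -870/(-4033) + 3373/((4*33²)) = -870*(-1/4033) + 3373/((4*1089)) = 870/4033 + 3373/4356 = 17393029/17567748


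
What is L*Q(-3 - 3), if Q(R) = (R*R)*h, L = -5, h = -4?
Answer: 720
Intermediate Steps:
Q(R) = -4*R² (Q(R) = (R*R)*(-4) = R²*(-4) = -4*R²)
L*Q(-3 - 3) = -(-20)*(-3 - 3)² = -(-20)*(-6)² = -(-20)*36 = -5*(-144) = 720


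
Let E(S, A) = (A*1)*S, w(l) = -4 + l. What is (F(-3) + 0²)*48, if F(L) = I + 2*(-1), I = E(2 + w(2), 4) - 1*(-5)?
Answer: 144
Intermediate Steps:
E(S, A) = A*S
I = 5 (I = 4*(2 + (-4 + 2)) - 1*(-5) = 4*(2 - 2) + 5 = 4*0 + 5 = 0 + 5 = 5)
F(L) = 3 (F(L) = 5 + 2*(-1) = 5 - 2 = 3)
(F(-3) + 0²)*48 = (3 + 0²)*48 = (3 + 0)*48 = 3*48 = 144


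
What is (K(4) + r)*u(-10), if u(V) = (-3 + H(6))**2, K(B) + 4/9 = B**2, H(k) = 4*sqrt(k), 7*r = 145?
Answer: 11425/3 - 18280*sqrt(6)/21 ≈ 1676.1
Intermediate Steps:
r = 145/7 (r = (1/7)*145 = 145/7 ≈ 20.714)
K(B) = -4/9 + B**2
u(V) = (-3 + 4*sqrt(6))**2
(K(4) + r)*u(-10) = ((-4/9 + 4**2) + 145/7)*(105 - 24*sqrt(6)) = ((-4/9 + 16) + 145/7)*(105 - 24*sqrt(6)) = (140/9 + 145/7)*(105 - 24*sqrt(6)) = 2285*(105 - 24*sqrt(6))/63 = 11425/3 - 18280*sqrt(6)/21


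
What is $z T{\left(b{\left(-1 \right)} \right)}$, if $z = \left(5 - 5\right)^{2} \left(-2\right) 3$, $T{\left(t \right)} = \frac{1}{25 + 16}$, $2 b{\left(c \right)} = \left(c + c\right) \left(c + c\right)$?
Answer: $0$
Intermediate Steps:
$b{\left(c \right)} = 2 c^{2}$ ($b{\left(c \right)} = \frac{\left(c + c\right) \left(c + c\right)}{2} = \frac{2 c 2 c}{2} = \frac{4 c^{2}}{2} = 2 c^{2}$)
$T{\left(t \right)} = \frac{1}{41}$
$z = 0$ ($z = 0^{2} \left(-2\right) 3 = 0 \left(-2\right) 3 = 0 \cdot 3 = 0$)
$z T{\left(b{\left(-1 \right)} \right)} = 0 \cdot \frac{1}{41} = 0$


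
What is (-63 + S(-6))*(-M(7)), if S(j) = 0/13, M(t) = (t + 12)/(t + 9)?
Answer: 1197/16 ≈ 74.813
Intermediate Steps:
M(t) = (12 + t)/(9 + t)
S(j) = 0 (S(j) = 0*(1/13) = 0)
(-63 + S(-6))*(-M(7)) = (-63 + 0)*(-(12 + 7)/(9 + 7)) = -(-63)*19/16 = -63*(-19/16) = 1197/16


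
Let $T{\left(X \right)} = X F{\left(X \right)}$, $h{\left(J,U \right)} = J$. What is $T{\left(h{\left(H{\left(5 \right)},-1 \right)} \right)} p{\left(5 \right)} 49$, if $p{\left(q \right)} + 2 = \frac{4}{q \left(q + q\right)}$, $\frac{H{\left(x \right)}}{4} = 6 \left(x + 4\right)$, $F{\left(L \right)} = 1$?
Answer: $- \frac{508032}{25} \approx -20321.0$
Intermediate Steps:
$H{\left(x \right)} = 96 + 24 x$ ($H{\left(x \right)} = 4 \cdot 6 \left(x + 4\right) = 4 \cdot 6 \left(4 + x\right) = 4 \left(24 + 6 x\right) = 96 + 24 x$)
$T{\left(X \right)} = X$ ($T{\left(X \right)} = X 1 = X$)
$p{\left(q \right)} = -2 + \frac{2}{q^{2}}$ ($p{\left(q \right)} = -2 + \frac{4}{q \left(q + q\right)} = -2 + \frac{4}{q 2 q} = -2 + \frac{4}{2 q^{2}} = -2 + 4 \frac{1}{2 q^{2}} = -2 + \frac{2}{q^{2}}$)
$T{\left(h{\left(H{\left(5 \right)},-1 \right)} \right)} p{\left(5 \right)} 49 = \left(96 + 24 \cdot 5\right) \left(-2 + \frac{2}{25}\right) 49 = \left(96 + 120\right) \left(-2 + 2 \cdot \frac{1}{25}\right) 49 = 216 \left(-2 + \frac{2}{25}\right) 49 = 216 \left(- \frac{48}{25}\right) 49 = \left(- \frac{10368}{25}\right) 49 = - \frac{508032}{25}$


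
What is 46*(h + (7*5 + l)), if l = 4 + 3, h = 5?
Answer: 2162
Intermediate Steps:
l = 7
46*(h + (7*5 + l)) = 46*(5 + (7*5 + 7)) = 46*(5 + (35 + 7)) = 46*(5 + 42) = 46*47 = 2162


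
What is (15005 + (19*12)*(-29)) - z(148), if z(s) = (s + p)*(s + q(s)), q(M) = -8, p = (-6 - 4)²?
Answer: -26327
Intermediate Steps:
p = 100 (p = (-10)² = 100)
z(s) = (-8 + s)*(100 + s) (z(s) = (s + 100)*(s - 8) = (100 + s)*(-8 + s) = (-8 + s)*(100 + s))
(15005 + (19*12)*(-29)) - z(148) = (15005 + (19*12)*(-29)) - (-800 + 148² + 92*148) = (15005 + 228*(-29)) - (-800 + 21904 + 13616) = (15005 - 6612) - 1*34720 = 8393 - 34720 = -26327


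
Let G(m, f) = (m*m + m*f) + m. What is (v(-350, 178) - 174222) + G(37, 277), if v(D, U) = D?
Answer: -162917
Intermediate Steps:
G(m, f) = m + m**2 + f*m (G(m, f) = (m**2 + f*m) + m = m + m**2 + f*m)
(v(-350, 178) - 174222) + G(37, 277) = (-350 - 174222) + 37*(1 + 277 + 37) = -174572 + 37*315 = -174572 + 11655 = -162917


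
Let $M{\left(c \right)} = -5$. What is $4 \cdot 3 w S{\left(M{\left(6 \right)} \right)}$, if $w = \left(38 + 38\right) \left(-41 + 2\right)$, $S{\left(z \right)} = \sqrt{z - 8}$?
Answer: $- 35568 i \sqrt{13} \approx - 1.2824 \cdot 10^{5} i$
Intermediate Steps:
$S{\left(z \right)} = \sqrt{-8 + z}$
$w = -2964$ ($w = 76 \left(-39\right) = -2964$)
$4 \cdot 3 w S{\left(M{\left(6 \right)} \right)} = 4 \cdot 3 \left(-2964\right) \sqrt{-8 - 5} = 12 \left(-2964\right) \sqrt{-13} = - 35568 i \sqrt{13}$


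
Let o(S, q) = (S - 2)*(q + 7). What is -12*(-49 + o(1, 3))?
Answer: 708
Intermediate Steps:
o(S, q) = (-2 + S)*(7 + q)
-12*(-49 + o(1, 3)) = -12*(-49 + (-14 - 2*3 + 7*1 + 1*3)) = -12*(-49 + (-14 - 6 + 7 + 3)) = -12*(-49 - 10) = -12*(-59) = 708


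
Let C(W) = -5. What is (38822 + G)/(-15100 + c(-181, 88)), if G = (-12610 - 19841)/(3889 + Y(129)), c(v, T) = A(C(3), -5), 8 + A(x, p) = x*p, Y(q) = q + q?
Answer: -5550427/2156869 ≈ -2.5734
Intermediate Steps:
Y(q) = 2*q
A(x, p) = -8 + p*x (A(x, p) = -8 + x*p = -8 + p*x)
c(v, T) = 17 (c(v, T) = -8 - 5*(-5) = -8 + 25 = 17)
G = -1119/143 (G = (-12610 - 19841)/(3889 + 2*129) = -32451/(3889 + 258) = -32451/4147 = -32451*1/4147 = -1119/143 ≈ -7.8252)
(38822 + G)/(-15100 + c(-181, 88)) = (38822 - 1119/143)/(-15100 + 17) = (5550427/143)/(-15083) = (5550427/143)*(-1/15083) = -5550427/2156869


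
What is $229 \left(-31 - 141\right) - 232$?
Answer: $-39620$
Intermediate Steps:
$229 \left(-31 - 141\right) - 232 = 229 \left(-172\right) - 232 = -39388 - 232 = -39620$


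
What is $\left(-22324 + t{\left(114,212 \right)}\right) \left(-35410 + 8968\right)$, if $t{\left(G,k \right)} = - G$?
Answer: $593305596$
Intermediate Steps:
$\left(-22324 + t{\left(114,212 \right)}\right) \left(-35410 + 8968\right) = \left(-22324 - 114\right) \left(-35410 + 8968\right) = \left(-22324 - 114\right) \left(-26442\right) = \left(-22438\right) \left(-26442\right) = 593305596$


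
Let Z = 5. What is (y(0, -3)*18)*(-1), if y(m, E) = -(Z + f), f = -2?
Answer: 54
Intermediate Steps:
y(m, E) = -3 (y(m, E) = -(5 - 2) = -1*3 = -3)
(y(0, -3)*18)*(-1) = -3*18*(-1) = -54*(-1) = 54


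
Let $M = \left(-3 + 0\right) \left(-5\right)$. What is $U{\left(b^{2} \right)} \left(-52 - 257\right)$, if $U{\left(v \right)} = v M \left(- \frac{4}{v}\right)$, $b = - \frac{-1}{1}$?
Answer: $18540$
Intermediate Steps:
$b = 1$ ($b = - \left(-1\right) 1 = \left(-1\right) \left(-1\right) = 1$)
$M = 15$ ($M = \left(-3\right) \left(-5\right) = 15$)
$U{\left(v \right)} = -60$ ($U{\left(v \right)} = v 15 \left(- \frac{4}{v}\right) = 15 v \left(- \frac{4}{v}\right) = -60$)
$U{\left(b^{2} \right)} \left(-52 - 257\right) = - 60 \left(-52 - 257\right) = \left(-60\right) \left(-309\right) = 18540$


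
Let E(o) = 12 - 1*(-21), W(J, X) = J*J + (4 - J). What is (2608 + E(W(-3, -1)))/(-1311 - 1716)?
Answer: -2641/3027 ≈ -0.87248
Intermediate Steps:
W(J, X) = 4 + J**2 - J (W(J, X) = J**2 + (4 - J) = 4 + J**2 - J)
E(o) = 33 (E(o) = 12 + 21 = 33)
(2608 + E(W(-3, -1)))/(-1311 - 1716) = (2608 + 33)/(-1311 - 1716) = 2641/(-3027) = 2641*(-1/3027) = -2641/3027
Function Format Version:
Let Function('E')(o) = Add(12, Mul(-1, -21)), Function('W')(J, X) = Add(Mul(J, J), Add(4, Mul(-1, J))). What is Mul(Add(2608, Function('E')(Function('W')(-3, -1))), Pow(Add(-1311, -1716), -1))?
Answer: Rational(-2641, 3027) ≈ -0.87248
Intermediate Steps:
Function('W')(J, X) = Add(4, Pow(J, 2), Mul(-1, J)) (Function('W')(J, X) = Add(Pow(J, 2), Add(4, Mul(-1, J))) = Add(4, Pow(J, 2), Mul(-1, J)))
Function('E')(o) = 33 (Function('E')(o) = Add(12, 21) = 33)
Mul(Add(2608, Function('E')(Function('W')(-3, -1))), Pow(Add(-1311, -1716), -1)) = Mul(Add(2608, 33), Pow(Add(-1311, -1716), -1)) = Mul(2641, Pow(-3027, -1)) = Mul(2641, Rational(-1, 3027)) = Rational(-2641, 3027)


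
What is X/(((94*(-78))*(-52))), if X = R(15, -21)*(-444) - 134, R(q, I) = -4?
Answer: 821/190632 ≈ 0.0043067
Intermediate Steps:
X = 1642 (X = -4*(-444) - 134 = 1776 - 134 = 1642)
X/(((94*(-78))*(-52))) = 1642/(((94*(-78))*(-52))) = 1642/((-7332*(-52))) = 1642/381264 = 1642*(1/381264) = 821/190632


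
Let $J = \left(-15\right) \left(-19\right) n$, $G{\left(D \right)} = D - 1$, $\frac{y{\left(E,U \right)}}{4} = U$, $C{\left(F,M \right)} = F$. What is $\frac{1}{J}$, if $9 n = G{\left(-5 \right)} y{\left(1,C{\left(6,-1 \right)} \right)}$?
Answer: $- \frac{1}{4560} \approx -0.0002193$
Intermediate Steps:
$y{\left(E,U \right)} = 4 U$
$G{\left(D \right)} = -1 + D$ ($G{\left(D \right)} = D - 1 = -1 + D$)
$n = -16$ ($n = \frac{\left(-1 - 5\right) 4 \cdot 6}{9} = \frac{\left(-6\right) 24}{9} = \frac{1}{9} \left(-144\right) = -16$)
$J = -4560$ ($J = \left(-15\right) \left(-19\right) \left(-16\right) = 285 \left(-16\right) = -4560$)
$\frac{1}{J} = \frac{1}{-4560} = - \frac{1}{4560}$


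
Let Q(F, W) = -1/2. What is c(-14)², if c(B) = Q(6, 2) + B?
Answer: 841/4 ≈ 210.25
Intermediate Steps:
Q(F, W) = -½ (Q(F, W) = -1*½ = -½)
c(B) = -½ + B
c(-14)² = (-½ - 14)² = (-29/2)² = 841/4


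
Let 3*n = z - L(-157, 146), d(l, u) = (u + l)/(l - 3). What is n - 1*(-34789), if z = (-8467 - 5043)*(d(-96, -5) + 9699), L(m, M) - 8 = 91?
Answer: -12963357488/297 ≈ -4.3648e+7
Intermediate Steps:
L(m, M) = 99 (L(m, M) = 8 + 91 = 99)
d(l, u) = (l + u)/(-3 + l)
z = -12973680020/99 (z = (-8467 - 5043)*((-96 - 5)/(-3 - 96) + 9699) = -13510*(-101/(-99) + 9699) = -13510*(-1/99*(-101) + 9699) = -13510*(101/99 + 9699) = -13510*960302/99 = -12973680020/99 ≈ -1.3105e+8)
n = -12973689821/297 (n = (-12973680020/99 - 1*99)/3 = (-12973680020/99 - 99)/3 = (1/3)*(-12973689821/99) = -12973689821/297 ≈ -4.3682e+7)
n - 1*(-34789) = -12973689821/297 - 1*(-34789) = -12973689821/297 + 34789 = -12963357488/297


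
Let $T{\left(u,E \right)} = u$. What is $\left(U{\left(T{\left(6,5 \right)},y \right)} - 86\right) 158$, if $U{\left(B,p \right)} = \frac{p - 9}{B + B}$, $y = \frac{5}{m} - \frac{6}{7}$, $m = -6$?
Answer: $- \frac{3459647}{252} \approx -13729.0$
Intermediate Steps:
$y = - \frac{71}{42}$ ($y = \frac{5}{-6} - \frac{6}{7} = 5 \left(- \frac{1}{6}\right) - \frac{6}{7} = - \frac{5}{6} - \frac{6}{7} = - \frac{71}{42} \approx -1.6905$)
$U{\left(B,p \right)} = \frac{-9 + p}{2 B}$
$\left(U{\left(T{\left(6,5 \right)},y \right)} - 86\right) 158 = \left(\frac{-9 - \frac{71}{42}}{2 \cdot 6} - 86\right) 158 = \left(\frac{1}{2} \cdot \frac{1}{6} \left(- \frac{449}{42}\right) - 86\right) 158 = \left(- \frac{449}{504} - 86\right) 158 = \left(- \frac{43793}{504}\right) 158 = - \frac{3459647}{252}$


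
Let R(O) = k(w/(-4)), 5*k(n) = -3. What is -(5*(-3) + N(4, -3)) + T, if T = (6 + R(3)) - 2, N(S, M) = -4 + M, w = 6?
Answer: 127/5 ≈ 25.400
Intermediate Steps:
k(n) = -⅗ (k(n) = (⅕)*(-3) = -⅗)
R(O) = -⅗
T = 17/5 (T = (6 - ⅗) - 2 = 27/5 - 2 = 17/5 ≈ 3.4000)
-(5*(-3) + N(4, -3)) + T = -(5*(-3) + (-4 - 3)) + 17/5 = -(-15 - 7) + 17/5 = -1*(-22) + 17/5 = 22 + 17/5 = 127/5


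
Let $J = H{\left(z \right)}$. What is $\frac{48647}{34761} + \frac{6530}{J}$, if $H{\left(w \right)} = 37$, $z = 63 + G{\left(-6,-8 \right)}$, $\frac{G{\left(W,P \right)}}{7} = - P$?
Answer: $\frac{228789269}{1286157} \approx 177.89$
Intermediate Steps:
$G{\left(W,P \right)} = - 7 P$ ($G{\left(W,P \right)} = 7 \left(- P\right) = - 7 P$)
$z = 119$ ($z = 63 - -56 = 63 + 56 = 119$)
$J = 37$
$\frac{48647}{34761} + \frac{6530}{J} = \frac{48647}{34761} + \frac{6530}{37} = \frac{228789269}{1286157}$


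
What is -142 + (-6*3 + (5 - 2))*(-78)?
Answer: 1028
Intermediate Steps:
-142 + (-6*3 + (5 - 2))*(-78) = -142 + (-18 + 3)*(-78) = -142 - 15*(-78) = -142 + 1170 = 1028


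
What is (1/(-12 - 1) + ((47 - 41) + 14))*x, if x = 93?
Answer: 24087/13 ≈ 1852.8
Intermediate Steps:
(1/(-12 - 1) + ((47 - 41) + 14))*x = (1/(-12 - 1) + ((47 - 41) + 14))*93 = (1/(-13) + (6 + 14))*93 = (-1/13 + 20)*93 = (259/13)*93 = 24087/13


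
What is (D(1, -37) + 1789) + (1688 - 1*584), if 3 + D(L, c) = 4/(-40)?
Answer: 28899/10 ≈ 2889.9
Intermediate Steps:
D(L, c) = -31/10 (D(L, c) = -3 + 4/(-40) = -3 + 4*(-1/40) = -3 - ⅒ = -31/10)
(D(1, -37) + 1789) + (1688 - 1*584) = (-31/10 + 1789) + (1688 - 1*584) = 17859/10 + (1688 - 584) = 17859/10 + 1104 = 28899/10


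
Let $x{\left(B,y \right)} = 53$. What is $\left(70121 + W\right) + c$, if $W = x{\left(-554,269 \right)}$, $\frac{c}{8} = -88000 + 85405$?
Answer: $49414$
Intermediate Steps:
$c = -20760$ ($c = 8 \left(-88000 + 85405\right) = 8 \left(-2595\right) = -20760$)
$W = 53$
$\left(70121 + W\right) + c = \left(70121 + 53\right) - 20760 = 70174 - 20760 = 49414$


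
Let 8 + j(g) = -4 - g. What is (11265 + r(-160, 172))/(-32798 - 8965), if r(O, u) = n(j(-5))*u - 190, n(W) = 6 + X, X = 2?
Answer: -12451/41763 ≈ -0.29813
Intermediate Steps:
j(g) = -12 - g (j(g) = -8 + (-4 - g) = -12 - g)
n(W) = 8 (n(W) = 6 + 2 = 8)
r(O, u) = -190 + 8*u (r(O, u) = 8*u - 190 = -190 + 8*u)
(11265 + r(-160, 172))/(-32798 - 8965) = (11265 + (-190 + 8*172))/(-32798 - 8965) = (11265 + (-190 + 1376))/(-41763) = (11265 + 1186)*(-1/41763) = 12451*(-1/41763) = -12451/41763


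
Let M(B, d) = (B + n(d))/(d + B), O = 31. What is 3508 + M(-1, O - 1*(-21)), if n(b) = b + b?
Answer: 179011/51 ≈ 3510.0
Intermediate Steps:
n(b) = 2*b
M(B, d) = (B + 2*d)/(B + d) (M(B, d) = (B + 2*d)/(d + B) = (B + 2*d)/(B + d))
3508 + M(-1, O - 1*(-21)) = 3508 + (-1 + 2*(31 - 1*(-21)))/(-1 + (31 - 1*(-21))) = 3508 + (-1 + 2*(31 + 21))/(-1 + (31 + 21)) = 3508 + (-1 + 2*52)/(-1 + 52) = 3508 + (-1 + 104)/51 = 3508 + (1/51)*103 = 3508 + 103/51 = 179011/51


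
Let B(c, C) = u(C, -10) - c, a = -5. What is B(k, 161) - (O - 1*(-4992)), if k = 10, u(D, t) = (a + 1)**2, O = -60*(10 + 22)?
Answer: -3066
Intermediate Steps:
O = -1920 (O = -60*32 = -1920)
u(D, t) = 16 (u(D, t) = (-5 + 1)**2 = (-4)**2 = 16)
B(c, C) = 16 - c
B(k, 161) - (O - 1*(-4992)) = (16 - 1*10) - (-1920 - 1*(-4992)) = (16 - 10) - (-1920 + 4992) = 6 - 1*3072 = 6 - 3072 = -3066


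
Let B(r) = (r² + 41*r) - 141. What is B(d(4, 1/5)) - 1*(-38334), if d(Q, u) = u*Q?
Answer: 955661/25 ≈ 38226.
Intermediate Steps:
d(Q, u) = Q*u
B(r) = -141 + r² + 41*r
B(d(4, 1/5)) - 1*(-38334) = (-141 + (4/5)² + 41*(4/5)) - 1*(-38334) = (-141 + (4*(⅕))² + 41*(4*(⅕))) + 38334 = (-141 + (⅘)² + 41*(⅘)) + 38334 = (-141 + 16/25 + 164/5) + 38334 = -2689/25 + 38334 = 955661/25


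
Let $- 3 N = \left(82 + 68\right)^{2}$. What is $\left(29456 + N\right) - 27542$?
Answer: $-5586$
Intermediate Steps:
$N = -7500$ ($N = - \frac{\left(82 + 68\right)^{2}}{3} = - \frac{150^{2}}{3} = \left(- \frac{1}{3}\right) 22500 = -7500$)
$\left(29456 + N\right) - 27542 = \left(29456 - 7500\right) - 27542 = 21956 - 27542 = -5586$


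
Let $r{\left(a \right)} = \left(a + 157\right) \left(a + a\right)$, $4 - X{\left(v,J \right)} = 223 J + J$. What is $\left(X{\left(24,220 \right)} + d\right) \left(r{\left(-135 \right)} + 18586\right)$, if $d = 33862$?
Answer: $-194925444$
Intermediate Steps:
$X{\left(v,J \right)} = 4 - 224 J$ ($X{\left(v,J \right)} = 4 - \left(223 J + J\right) = 4 - 224 J$)
$r{\left(a \right)} = 2 a \left(157 + a\right)$ ($r{\left(a \right)} = \left(157 + a\right) 2 a = 2 a \left(157 + a\right)$)
$\left(X{\left(24,220 \right)} + d\right) \left(r{\left(-135 \right)} + 18586\right) = \left(\left(4 - 49280\right) + 33862\right) \left(2 \left(-135\right) \left(157 - 135\right) + 18586\right) = \left(\left(4 - 49280\right) + 33862\right) \left(2 \left(-135\right) 22 + 18586\right) = \left(-49276 + 33862\right) \left(-5940 + 18586\right) = \left(-15414\right) 12646 = -194925444$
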